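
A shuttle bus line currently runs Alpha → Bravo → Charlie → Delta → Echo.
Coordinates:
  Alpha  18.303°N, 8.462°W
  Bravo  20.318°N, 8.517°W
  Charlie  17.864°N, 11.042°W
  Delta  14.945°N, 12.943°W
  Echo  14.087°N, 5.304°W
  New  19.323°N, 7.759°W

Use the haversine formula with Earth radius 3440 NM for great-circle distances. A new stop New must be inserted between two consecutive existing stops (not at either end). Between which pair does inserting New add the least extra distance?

Added distance for inserting New between each consecutive pair:
Alpha–Bravo: 25.6 NM
Bravo–Charlie: 74.3 NM
Charlie–Delta: 396.6 NM
Delta–Echo: 294.5 NM
Smallest added distance is 25.6 NM, inserting between Alpha and Bravo.

between Alpha and Bravo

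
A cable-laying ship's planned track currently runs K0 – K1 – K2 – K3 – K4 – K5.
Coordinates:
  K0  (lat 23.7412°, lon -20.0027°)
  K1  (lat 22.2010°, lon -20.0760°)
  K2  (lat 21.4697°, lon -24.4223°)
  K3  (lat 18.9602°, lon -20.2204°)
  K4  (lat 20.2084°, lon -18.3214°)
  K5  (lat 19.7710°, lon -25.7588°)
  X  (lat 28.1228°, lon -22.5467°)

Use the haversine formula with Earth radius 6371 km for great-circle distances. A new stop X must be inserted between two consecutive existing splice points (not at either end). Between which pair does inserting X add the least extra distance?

between K1 and K2

Added distance for inserting X between each consecutive pair:
K0–K1: 1081.9 km
K1–K2: 1011.5 km
K2–K3: 1289.9 km
K3–K4: 1782.1 km
K4–K5: 1184.2 km
Smallest added distance is 1011.5 km, inserting between K1 and K2.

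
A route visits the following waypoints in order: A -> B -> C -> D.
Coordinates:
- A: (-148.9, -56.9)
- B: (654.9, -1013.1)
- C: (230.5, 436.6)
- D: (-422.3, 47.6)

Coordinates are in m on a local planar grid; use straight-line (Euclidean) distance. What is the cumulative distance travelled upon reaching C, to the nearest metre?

2760 m

Leg distances:
A→B: 1249.2 m  (cumulative 1249.2 m)
B→C: 1510.5 m  (cumulative 2759.7 m)
Cumulative distance at C ≈ 2760 m.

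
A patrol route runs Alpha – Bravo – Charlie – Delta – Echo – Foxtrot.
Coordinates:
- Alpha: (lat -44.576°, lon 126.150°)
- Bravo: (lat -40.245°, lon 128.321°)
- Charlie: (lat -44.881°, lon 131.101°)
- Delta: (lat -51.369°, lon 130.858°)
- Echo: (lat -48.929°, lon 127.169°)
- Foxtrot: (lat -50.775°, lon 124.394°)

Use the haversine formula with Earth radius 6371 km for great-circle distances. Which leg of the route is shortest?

Leg distances:
Alpha→Bravo: 513.5 km
Bravo→Charlie: 563.4 km
Charlie→Delta: 721.7 km
Delta→Echo: 377.7 km
Echo→Foxtrot: 285.8 km
The shortest leg is Echo–Foxtrot at 285.8 km.

Echo–Foxtrot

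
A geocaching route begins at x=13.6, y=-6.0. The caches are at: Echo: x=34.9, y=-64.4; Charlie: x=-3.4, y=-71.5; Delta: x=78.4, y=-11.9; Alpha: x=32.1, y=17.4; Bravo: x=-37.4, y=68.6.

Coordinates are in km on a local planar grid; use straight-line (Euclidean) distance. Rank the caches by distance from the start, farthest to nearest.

Bravo, Charlie, Delta, Echo, Alpha

Distances from the start:
Bravo x=-37.4, y=68.6: 90.4 km
Charlie x=-3.4, y=-71.5: 67.7 km
Delta x=78.4, y=-11.9: 65.1 km
Echo x=34.9, y=-64.4: 62.2 km
Alpha x=32.1, y=17.4: 29.8 km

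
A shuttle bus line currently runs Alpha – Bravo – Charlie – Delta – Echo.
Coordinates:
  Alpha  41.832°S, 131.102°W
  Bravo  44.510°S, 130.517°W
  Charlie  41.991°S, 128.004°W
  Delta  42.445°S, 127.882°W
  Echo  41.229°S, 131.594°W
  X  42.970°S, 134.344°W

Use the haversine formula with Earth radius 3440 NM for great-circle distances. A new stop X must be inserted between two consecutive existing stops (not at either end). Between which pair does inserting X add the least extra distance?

between Alpha and Bravo

Added distance for inserting X between each consecutive pair:
Alpha–Bravo: 186.3 NM
Bravo–Charlie: 289.8 NM
Charlie–Delta: 545.7 NM
Delta–Echo: 266.4 NM
Smallest added distance is 186.3 NM, inserting between Alpha and Bravo.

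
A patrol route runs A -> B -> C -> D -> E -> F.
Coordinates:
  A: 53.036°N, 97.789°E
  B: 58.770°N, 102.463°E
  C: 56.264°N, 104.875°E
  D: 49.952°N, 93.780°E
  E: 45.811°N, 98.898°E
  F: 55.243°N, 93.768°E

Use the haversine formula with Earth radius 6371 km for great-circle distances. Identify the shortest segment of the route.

Leg distances:
A→B: 700.6 km
B→C: 313.6 km
C→D: 1018.1 km
D→E: 597.8 km
E→F: 1109.0 km
The shortest leg is B–C at 313.6 km.

B–C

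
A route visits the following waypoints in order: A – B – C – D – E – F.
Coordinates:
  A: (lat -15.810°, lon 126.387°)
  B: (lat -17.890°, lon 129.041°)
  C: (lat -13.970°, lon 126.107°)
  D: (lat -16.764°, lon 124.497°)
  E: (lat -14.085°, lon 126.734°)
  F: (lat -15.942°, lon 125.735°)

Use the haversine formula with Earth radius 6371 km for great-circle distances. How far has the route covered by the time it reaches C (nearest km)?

Leg distances:
A→B: 365.0 km  (cumulative 365.0 km)
B→C: 537.0 km  (cumulative 902.0 km)
Cumulative distance at C ≈ 902 km.

902 km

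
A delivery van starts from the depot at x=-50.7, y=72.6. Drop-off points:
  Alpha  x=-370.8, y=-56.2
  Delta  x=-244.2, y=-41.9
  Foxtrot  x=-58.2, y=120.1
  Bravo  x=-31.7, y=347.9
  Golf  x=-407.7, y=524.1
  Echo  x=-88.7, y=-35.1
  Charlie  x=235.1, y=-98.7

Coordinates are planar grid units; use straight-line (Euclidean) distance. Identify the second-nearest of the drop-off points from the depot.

Distance to each, sorted:
Foxtrot: 48.1
Echo: 114.2
Delta: 224.8
Bravo: 276.0
Charlie: 333.2
Alpha: 345.0
Golf: 575.6
The second-nearest is Echo at 114.2.

Echo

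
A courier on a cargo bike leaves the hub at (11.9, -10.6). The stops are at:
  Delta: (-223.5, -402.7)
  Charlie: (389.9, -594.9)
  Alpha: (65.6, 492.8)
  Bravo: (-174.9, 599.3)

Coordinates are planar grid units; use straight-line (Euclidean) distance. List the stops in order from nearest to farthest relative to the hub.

Delta, Alpha, Bravo, Charlie

Distances from the hub:
Delta (-223.5, -402.7): 457.3
Alpha (65.6, 492.8): 506.3
Bravo (-174.9, 599.3): 637.9
Charlie (389.9, -594.9): 695.9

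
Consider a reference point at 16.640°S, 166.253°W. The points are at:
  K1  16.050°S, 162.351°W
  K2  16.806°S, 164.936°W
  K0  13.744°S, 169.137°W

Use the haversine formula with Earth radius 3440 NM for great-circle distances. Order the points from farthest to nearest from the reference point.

K0, K1, K2

Distance from the reference point at 16.640°S, 166.253°W to each:
K0 13.744°S, 169.137°W: 241.1 NM
K1 16.050°S, 162.351°W: 227.6 NM
K2 16.806°S, 164.936°W: 76.4 NM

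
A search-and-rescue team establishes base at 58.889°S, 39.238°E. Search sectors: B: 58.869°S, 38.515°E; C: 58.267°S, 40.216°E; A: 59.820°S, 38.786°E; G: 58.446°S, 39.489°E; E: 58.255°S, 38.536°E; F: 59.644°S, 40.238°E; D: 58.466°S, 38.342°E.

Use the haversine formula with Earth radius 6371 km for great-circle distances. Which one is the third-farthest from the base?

C

Distances from the base (58.889°S, 39.238°E):
A: 106.6 km
F: 101.4 km
C: 89.4 km
E: 81.4 km
D: 70.0 km
G: 51.4 km
B: 41.6 km
The third-farthest is C at 89.4 km.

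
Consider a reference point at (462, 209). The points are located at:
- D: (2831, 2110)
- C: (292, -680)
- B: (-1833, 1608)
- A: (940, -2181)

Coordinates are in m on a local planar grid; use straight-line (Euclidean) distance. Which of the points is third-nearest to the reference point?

Distance to each, sorted:
C: 905.1 m
A: 2437.3 m
B: 2687.8 m
D: 3037.4 m
The third-nearest is B at 2687.8 m.

B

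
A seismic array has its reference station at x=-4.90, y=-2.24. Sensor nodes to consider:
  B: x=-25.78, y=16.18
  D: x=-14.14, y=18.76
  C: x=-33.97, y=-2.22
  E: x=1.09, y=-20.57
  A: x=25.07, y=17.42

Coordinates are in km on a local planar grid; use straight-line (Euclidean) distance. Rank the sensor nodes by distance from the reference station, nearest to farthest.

E, D, B, C, A

Distances from the reference station:
E x=1.09, y=-20.57: 19.3 km
D x=-14.14, y=18.76: 22.9 km
B x=-25.78, y=16.18: 27.8 km
C x=-33.97, y=-2.22: 29.1 km
A x=25.07, y=17.42: 35.8 km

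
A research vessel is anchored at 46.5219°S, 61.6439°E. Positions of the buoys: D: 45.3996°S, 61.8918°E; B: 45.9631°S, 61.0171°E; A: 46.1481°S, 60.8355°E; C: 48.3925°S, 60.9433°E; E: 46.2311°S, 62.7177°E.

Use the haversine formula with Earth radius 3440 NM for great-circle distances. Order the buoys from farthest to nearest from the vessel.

C, D, E, B, A

Computing each great-circle distance from 46.5219°S, 61.6439°E:
C 48.3925°S, 60.9433°E: 115.9 NM
D 45.3996°S, 61.8918°E: 68.2 NM
E 46.2311°S, 62.7177°E: 47.8 NM
B 45.9631°S, 61.0171°E: 42.5 NM
A 46.1481°S, 60.8355°E: 40.3 NM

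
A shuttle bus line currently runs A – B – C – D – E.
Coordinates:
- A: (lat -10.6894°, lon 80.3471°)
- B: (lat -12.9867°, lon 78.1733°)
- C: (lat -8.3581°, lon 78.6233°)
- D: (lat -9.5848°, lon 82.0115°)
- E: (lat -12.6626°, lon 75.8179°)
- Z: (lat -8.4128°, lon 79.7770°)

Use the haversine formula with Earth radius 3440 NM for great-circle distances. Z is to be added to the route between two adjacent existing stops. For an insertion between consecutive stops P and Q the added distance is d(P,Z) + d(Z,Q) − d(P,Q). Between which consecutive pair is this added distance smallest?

between C and D

Added distance for inserting Z between each consecutive pair:
A–B: 243.3 NM
B–C: 79.9 NM
C–D: 4.6 NM
D–E: 87.0 NM
Smallest added distance is 4.6 NM, inserting between C and D.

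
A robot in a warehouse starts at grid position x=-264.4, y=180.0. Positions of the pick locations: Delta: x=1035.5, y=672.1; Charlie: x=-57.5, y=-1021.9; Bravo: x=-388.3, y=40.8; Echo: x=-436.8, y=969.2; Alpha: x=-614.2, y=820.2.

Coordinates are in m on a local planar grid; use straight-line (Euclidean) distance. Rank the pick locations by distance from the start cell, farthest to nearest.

Computing each straight-line distance from x=-264.4, y=180.0:
Delta x=1035.5, y=672.1: 1389.9 m
Charlie x=-57.5, y=-1021.9: 1219.6 m
Echo x=-436.8, y=969.2: 807.8 m
Alpha x=-614.2, y=820.2: 729.5 m
Bravo x=-388.3, y=40.8: 186.4 m

Delta, Charlie, Echo, Alpha, Bravo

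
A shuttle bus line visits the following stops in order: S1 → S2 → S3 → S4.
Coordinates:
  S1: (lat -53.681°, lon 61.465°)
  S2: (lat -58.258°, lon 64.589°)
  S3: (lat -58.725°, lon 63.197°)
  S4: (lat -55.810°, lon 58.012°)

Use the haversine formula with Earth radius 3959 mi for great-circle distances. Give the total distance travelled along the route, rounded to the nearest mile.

677 mi

Leg distances:
S1→S2: 338.5 mi  (cumulative 338.5 mi)
S2→S3: 59.7 mi  (cumulative 398.2 mi)
S3→S4: 279.3 mi  (cumulative 677.5 mi)
Total route length ≈ 677 mi.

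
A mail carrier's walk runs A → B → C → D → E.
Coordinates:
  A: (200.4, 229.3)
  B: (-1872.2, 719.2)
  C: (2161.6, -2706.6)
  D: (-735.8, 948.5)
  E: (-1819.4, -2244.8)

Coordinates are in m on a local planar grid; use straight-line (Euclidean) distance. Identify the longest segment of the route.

Leg distances:
A→B: 2129.7 m
B→C: 5292.2 m
C→D: 4664.2 m
D→E: 3372.1 m
The longest leg is B–C at 5292.2 m.

B–C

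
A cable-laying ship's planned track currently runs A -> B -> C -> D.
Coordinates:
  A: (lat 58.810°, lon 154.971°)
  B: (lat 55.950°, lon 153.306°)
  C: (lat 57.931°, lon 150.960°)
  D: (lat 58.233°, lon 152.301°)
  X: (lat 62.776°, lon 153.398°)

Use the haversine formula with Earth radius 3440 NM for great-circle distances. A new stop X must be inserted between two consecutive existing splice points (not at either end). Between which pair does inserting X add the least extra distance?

between A and B

Added distance for inserting X between each consecutive pair:
A–B: 472.4 NM
B–C: 568.0 NM
C–D: 528.1 NM
Smallest added distance is 472.4 NM, inserting between A and B.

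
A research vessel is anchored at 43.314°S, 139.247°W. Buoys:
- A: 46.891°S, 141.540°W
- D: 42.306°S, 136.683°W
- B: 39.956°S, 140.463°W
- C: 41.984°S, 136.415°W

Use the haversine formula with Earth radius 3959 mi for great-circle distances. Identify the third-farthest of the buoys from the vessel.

Distance to each, sorted:
A: 271.3 mi
B: 240.4 mi
C: 170.8 mi
D: 147.4 mi
The third-farthest is C at 170.8 mi.

C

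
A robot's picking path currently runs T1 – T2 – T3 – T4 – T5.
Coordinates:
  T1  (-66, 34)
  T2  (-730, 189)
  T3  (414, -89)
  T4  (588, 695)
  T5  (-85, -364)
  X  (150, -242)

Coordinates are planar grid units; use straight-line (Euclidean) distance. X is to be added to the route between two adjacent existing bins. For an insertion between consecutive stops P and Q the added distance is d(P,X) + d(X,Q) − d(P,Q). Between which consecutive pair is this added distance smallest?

between T4 and T5

Added distance for inserting X between each consecutive pair:
T1–T2: 648.5
T2–T3: 107.7
T3–T4: 536.4
T4–T5: 44.3
Smallest added distance is 44.3, inserting between T4 and T5.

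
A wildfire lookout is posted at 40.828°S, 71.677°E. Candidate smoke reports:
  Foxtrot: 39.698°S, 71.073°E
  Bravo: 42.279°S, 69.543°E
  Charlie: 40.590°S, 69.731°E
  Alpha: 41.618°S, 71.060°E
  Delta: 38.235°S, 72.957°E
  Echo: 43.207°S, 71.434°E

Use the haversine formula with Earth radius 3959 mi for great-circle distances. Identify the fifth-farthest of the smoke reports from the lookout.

Foxtrot

Distances from the lookout (40.828°S, 71.677°E):
Delta: 191.7 mi
Echo: 164.9 mi
Bravo: 149.1 mi
Charlie: 103.2 mi
Foxtrot: 84.3 mi
Alpha: 63.3 mi
The fifth-farthest is Foxtrot at 84.3 mi.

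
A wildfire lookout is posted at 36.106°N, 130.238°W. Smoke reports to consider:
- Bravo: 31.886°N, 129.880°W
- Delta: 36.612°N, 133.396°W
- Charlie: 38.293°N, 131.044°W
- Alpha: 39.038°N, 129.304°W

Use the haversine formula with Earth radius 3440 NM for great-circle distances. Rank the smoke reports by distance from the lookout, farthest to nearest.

Distances from the lookout:
Bravo 31.886°N, 129.880°W: 254.0 NM
Alpha 39.038°N, 129.304°W: 181.6 NM
Delta 36.612°N, 133.396°W: 155.7 NM
Charlie 38.293°N, 131.044°W: 136.8 NM

Bravo, Alpha, Delta, Charlie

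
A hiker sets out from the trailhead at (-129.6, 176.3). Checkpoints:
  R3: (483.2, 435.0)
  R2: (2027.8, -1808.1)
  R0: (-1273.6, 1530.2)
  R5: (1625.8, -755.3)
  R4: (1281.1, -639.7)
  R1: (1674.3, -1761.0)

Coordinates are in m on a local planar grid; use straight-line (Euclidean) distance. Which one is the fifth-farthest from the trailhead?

R4

Distances from the trailhead ((-129.6, 176.3)):
R2: 2931.2 m
R1: 2647.1 m
R5: 1987.3 m
R0: 1772.5 m
R4: 1629.7 m
R3: 665.2 m
The fifth-farthest is R4 at 1629.7 m.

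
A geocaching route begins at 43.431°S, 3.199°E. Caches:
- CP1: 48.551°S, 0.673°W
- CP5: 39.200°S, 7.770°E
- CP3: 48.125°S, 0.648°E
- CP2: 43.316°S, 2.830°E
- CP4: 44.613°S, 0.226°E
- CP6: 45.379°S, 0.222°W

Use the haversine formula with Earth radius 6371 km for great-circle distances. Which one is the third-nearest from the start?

CP6

Distances from the start (43.431°S, 3.199°E):
CP2: 32.5 km
CP4: 271.6 km
CP6: 347.5 km
CP3: 558.1 km
CP5: 605.7 km
CP1: 642.9 km
The third-nearest is CP6 at 347.5 km.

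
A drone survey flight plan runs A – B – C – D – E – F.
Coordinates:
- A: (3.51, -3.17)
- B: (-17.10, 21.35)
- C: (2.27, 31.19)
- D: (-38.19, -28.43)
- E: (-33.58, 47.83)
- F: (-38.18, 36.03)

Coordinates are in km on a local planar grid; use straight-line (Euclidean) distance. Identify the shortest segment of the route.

Leg distances:
A→B: 32.0 km
B→C: 21.7 km
C→D: 72.1 km
D→E: 76.4 km
E→F: 12.7 km
The shortest leg is E–F at 12.7 km.

E–F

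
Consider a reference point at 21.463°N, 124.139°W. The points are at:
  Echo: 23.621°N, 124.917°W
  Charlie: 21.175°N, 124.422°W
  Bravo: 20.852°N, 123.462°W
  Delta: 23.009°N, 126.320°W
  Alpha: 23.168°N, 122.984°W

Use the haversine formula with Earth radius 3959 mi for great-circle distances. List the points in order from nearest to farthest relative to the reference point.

Computing each great-circle distance from 21.463°N, 124.139°W:
Charlie 21.175°N, 124.422°W: 27.0 mi
Bravo 20.852°N, 123.462°W: 60.7 mi
Alpha 23.168°N, 122.984°W: 139.0 mi
Echo 23.621°N, 124.917°W: 157.2 mi
Delta 23.009°N, 126.320°W: 175.7 mi

Charlie, Bravo, Alpha, Echo, Delta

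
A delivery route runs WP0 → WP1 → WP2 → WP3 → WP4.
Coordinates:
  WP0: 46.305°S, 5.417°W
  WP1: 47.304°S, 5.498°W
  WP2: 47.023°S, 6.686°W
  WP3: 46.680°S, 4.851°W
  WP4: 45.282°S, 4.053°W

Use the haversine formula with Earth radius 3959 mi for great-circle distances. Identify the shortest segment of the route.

Leg distances:
WP0→WP1: 69.1 mi
WP1→WP2: 59.1 mi
WP2→WP3: 89.9 mi
WP3→WP4: 103.9 mi
The shortest leg is WP1–WP2 at 59.1 mi.

WP1–WP2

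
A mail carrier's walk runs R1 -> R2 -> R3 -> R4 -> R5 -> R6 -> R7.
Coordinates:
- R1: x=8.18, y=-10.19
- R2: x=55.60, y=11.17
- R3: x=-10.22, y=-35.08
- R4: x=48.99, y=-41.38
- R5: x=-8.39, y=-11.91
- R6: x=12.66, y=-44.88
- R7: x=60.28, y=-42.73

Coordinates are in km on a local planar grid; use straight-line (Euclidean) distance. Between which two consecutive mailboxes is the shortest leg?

R5–R6

Leg distances:
R1→R2: 52.0 km
R2→R3: 80.4 km
R3→R4: 59.5 km
R4→R5: 64.5 km
R5→R6: 39.1 km
R6→R7: 47.7 km
The shortest leg is R5–R6 at 39.1 km.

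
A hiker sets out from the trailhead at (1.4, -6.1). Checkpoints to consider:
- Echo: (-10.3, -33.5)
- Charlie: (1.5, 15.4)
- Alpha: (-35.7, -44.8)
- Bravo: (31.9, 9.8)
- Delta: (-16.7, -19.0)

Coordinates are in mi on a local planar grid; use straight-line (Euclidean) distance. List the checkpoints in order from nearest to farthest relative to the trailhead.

Charlie, Delta, Echo, Bravo, Alpha

Distance from the trailhead at (1.4, -6.1) to each:
Charlie (1.5, 15.4): 21.5 mi
Delta (-16.7, -19.0): 22.2 mi
Echo (-10.3, -33.5): 29.8 mi
Bravo (31.9, 9.8): 34.4 mi
Alpha (-35.7, -44.8): 53.6 mi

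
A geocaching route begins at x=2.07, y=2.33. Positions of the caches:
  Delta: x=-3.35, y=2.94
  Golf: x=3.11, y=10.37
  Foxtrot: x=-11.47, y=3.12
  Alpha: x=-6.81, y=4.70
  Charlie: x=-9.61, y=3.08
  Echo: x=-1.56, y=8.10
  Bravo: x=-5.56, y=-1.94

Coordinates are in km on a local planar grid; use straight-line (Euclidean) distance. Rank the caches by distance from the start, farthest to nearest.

Foxtrot, Charlie, Alpha, Bravo, Golf, Echo, Delta

Computing each straight-line distance from x=2.07, y=2.33:
Foxtrot x=-11.47, y=3.12: 13.6 km
Charlie x=-9.61, y=3.08: 11.7 km
Alpha x=-6.81, y=4.70: 9.2 km
Bravo x=-5.56, y=-1.94: 8.7 km
Golf x=3.11, y=10.37: 8.1 km
Echo x=-1.56, y=8.10: 6.8 km
Delta x=-3.35, y=2.94: 5.5 km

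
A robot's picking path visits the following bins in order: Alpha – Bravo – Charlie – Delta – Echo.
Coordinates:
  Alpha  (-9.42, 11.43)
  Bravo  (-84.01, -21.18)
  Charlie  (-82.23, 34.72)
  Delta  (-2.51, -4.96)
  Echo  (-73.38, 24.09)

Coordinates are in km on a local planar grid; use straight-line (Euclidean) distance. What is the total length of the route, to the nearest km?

Leg distances:
Alpha→Bravo: 81.4 km  (cumulative 81.4 km)
Bravo→Charlie: 55.9 km  (cumulative 137.3 km)
Charlie→Delta: 89.0 km  (cumulative 226.4 km)
Delta→Echo: 76.6 km  (cumulative 303.0 km)
Total route length ≈ 303 km.

303 km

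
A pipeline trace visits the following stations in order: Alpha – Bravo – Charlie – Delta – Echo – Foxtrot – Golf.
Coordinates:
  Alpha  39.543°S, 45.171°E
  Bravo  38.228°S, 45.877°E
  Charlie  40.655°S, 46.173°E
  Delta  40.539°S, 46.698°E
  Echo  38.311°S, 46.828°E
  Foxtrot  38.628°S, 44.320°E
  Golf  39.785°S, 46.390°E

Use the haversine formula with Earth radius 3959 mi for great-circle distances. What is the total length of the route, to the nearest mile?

724 mi

Leg distances:
Alpha→Bravo: 98.5 mi  (cumulative 98.5 mi)
Bravo→Charlie: 168.4 mi  (cumulative 266.9 mi)
Charlie→Delta: 28.7 mi  (cumulative 295.6 mi)
Delta→Echo: 154.1 mi  (cumulative 449.7 mi)
Echo→Foxtrot: 137.4 mi  (cumulative 587.1 mi)
Foxtrot→Golf: 136.6 mi  (cumulative 723.8 mi)
Total route length ≈ 724 mi.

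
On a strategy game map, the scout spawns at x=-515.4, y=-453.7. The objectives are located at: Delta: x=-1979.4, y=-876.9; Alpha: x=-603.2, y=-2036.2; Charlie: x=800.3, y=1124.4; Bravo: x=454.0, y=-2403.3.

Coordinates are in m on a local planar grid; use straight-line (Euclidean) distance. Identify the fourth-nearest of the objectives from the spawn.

Bravo

Distances from the spawn (x=-515.4, y=-453.7):
Delta: 1523.9 m
Alpha: 1584.9 m
Charlie: 2054.6 m
Bravo: 2177.3 m
The fourth-nearest is Bravo at 2177.3 m.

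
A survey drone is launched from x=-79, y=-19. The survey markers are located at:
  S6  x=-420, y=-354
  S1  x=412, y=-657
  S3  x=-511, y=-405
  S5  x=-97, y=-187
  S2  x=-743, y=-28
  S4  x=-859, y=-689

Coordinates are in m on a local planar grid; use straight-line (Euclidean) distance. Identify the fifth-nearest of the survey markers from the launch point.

S1

Distance to each, sorted:
S5: 169.0 m
S6: 478.0 m
S3: 579.3 m
S2: 664.1 m
S1: 805.1 m
S4: 1028.3 m
The fifth-nearest is S1 at 805.1 m.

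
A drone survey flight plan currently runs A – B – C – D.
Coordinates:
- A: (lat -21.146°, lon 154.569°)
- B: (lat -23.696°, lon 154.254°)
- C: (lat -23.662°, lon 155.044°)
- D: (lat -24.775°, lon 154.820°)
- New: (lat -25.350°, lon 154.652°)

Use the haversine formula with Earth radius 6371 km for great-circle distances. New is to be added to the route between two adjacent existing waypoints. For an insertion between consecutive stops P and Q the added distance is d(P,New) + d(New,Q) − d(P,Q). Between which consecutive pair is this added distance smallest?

Added distance for inserting New between each consecutive pair:
A–B: 370.4 km
B–C: 299.6 km
C–D: 132.2 km
Smallest added distance is 132.2 km, inserting between C and D.

between C and D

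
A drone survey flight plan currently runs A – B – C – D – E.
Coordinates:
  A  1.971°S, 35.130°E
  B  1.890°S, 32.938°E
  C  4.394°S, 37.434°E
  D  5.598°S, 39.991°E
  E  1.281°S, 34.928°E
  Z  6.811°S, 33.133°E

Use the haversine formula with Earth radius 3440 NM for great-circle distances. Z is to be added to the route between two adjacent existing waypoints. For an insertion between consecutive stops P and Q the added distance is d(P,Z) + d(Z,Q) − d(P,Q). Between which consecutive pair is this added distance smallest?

Added distance for inserting Z between each consecutive pair:
A–B: 478.3 NM
B–C: 282.2 NM
C–D: 541.7 NM
D–E: 365.7 NM
Smallest added distance is 282.2 NM, inserting between B and C.

between B and C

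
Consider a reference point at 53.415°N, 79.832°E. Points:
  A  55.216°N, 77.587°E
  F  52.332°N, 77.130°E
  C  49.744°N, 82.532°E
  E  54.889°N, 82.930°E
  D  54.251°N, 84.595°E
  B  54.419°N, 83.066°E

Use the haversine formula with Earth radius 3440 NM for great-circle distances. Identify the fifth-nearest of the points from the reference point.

D

Distances from the reference point (53.415°N, 79.832°E):
F: 117.5 NM
B: 129.3 NM
A: 133.7 NM
E: 140.3 NM
D: 176.0 NM
C: 242.3 NM
The fifth-nearest is D at 176.0 NM.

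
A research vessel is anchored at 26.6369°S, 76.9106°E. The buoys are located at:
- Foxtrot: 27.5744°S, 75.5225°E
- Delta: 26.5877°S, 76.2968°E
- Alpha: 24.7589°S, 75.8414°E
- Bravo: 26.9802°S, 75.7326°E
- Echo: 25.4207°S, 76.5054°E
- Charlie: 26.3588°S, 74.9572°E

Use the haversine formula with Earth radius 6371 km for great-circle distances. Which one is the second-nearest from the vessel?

Bravo

Distance to each, sorted:
Delta: 61.3 km
Bravo: 123.0 km
Echo: 141.2 km
Foxtrot: 172.5 km
Charlie: 196.8 km
Alpha: 234.7 km
The second-nearest is Bravo at 123.0 km.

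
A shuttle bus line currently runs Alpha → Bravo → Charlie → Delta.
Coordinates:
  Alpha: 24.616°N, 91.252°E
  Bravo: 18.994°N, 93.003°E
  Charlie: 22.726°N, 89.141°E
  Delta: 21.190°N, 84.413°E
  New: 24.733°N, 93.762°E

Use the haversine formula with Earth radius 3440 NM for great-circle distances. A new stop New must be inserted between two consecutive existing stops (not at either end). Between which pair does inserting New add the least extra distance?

Added distance for inserting New between each consecutive pair:
Alpha–Bravo: 132.9 NM
Bravo–Charlie: 316.6 NM
Charlie–Delta: 560.9 NM
Smallest added distance is 132.9 NM, inserting between Alpha and Bravo.

between Alpha and Bravo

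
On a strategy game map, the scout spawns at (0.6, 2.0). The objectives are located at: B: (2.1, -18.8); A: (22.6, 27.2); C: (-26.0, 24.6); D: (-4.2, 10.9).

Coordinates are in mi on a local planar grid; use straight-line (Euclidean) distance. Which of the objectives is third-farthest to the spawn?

Distance to each, sorted:
C: 34.9 mi
A: 33.5 mi
B: 20.9 mi
D: 10.1 mi
The third-farthest is B at 20.9 mi.

B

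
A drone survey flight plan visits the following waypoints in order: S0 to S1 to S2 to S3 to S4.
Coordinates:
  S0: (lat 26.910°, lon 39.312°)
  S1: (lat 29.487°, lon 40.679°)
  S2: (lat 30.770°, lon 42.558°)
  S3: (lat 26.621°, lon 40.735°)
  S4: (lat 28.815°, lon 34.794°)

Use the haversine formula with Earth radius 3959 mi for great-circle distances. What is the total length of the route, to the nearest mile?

1041 mi

Leg distances:
S0→S1: 196.6 mi  (cumulative 196.6 mi)
S1→S2: 143.1 mi  (cumulative 339.6 mi)
S2→S3: 307.2 mi  (cumulative 646.8 mi)
S3→S4: 393.7 mi  (cumulative 1040.5 mi)
Total route length ≈ 1041 mi.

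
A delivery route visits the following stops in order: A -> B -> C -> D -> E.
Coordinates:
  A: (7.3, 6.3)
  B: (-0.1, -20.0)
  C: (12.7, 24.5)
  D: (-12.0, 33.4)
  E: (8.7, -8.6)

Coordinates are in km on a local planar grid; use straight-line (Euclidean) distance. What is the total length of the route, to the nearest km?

Leg distances:
A→B: 27.3 km  (cumulative 27.3 km)
B→C: 46.3 km  (cumulative 73.6 km)
C→D: 26.3 km  (cumulative 99.9 km)
D→E: 46.8 km  (cumulative 146.7 km)
Total route length ≈ 147 km.

147 km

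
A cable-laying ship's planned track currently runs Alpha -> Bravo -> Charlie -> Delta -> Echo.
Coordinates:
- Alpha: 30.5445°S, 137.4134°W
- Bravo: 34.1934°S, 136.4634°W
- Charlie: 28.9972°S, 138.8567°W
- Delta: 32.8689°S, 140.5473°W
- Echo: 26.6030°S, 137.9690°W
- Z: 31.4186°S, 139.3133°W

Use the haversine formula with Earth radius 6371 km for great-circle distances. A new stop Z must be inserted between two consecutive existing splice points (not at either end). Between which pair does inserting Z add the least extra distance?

Added distance for inserting Z between each consecutive pair:
Alpha–Bravo: 197.7 km
Bravo–Charlie: 59.8 km
Charlie–Delta: 11.9 km
Delta–Echo: 10.1 km
Smallest added distance is 10.1 km, inserting between Delta and Echo.

between Delta and Echo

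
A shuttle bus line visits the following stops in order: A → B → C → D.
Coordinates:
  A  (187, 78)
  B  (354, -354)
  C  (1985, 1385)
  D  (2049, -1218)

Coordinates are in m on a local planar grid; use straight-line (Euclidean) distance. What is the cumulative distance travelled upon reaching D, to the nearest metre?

5451 m

Leg distances:
A→B: 463.2 m  (cumulative 463.2 m)
B→C: 2384.2 m  (cumulative 2847.3 m)
C→D: 2603.8 m  (cumulative 5451.1 m)
Cumulative distance at D ≈ 5451 m.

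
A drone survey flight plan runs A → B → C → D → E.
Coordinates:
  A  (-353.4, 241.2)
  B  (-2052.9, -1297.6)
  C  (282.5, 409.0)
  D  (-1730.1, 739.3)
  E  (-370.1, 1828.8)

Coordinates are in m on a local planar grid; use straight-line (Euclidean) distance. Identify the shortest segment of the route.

Leg distances:
A→B: 2292.6 m
B→C: 2892.5 m
C→D: 2039.5 m
D→E: 1742.6 m
The shortest leg is D–E at 1742.6 m.

D–E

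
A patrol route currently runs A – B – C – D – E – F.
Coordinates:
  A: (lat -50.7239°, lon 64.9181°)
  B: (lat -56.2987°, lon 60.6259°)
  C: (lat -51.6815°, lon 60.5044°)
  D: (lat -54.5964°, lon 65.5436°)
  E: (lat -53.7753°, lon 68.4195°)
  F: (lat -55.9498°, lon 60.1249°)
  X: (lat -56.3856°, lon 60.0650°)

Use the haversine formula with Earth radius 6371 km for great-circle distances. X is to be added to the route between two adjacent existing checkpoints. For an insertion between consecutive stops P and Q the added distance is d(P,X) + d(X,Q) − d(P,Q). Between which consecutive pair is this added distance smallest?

between B and C

Added distance for inserting X between each consecutive pair:
A–B: 60.5 km
B–C: 46.3 km
C–D: 455.3 km
D–E: 795.3 km
E–F: 71.0 km
Smallest added distance is 46.3 km, inserting between B and C.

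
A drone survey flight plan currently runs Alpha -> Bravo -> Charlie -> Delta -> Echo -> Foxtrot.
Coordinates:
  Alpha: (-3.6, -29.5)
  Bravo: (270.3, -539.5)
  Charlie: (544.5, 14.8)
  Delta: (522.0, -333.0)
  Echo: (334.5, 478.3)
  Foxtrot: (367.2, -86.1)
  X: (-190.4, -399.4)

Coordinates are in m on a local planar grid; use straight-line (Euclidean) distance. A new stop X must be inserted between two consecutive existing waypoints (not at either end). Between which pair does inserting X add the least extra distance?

Added distance for inserting X between each consecutive pair:
Alpha–Bravo: 317.0 m
Bravo–Charlie: 706.7 m
Charlie–Delta: 1210.5 m
Delta–Echo: 905.5 m
Echo–Foxtrot: 1096.9 m
Smallest added distance is 317.0 m, inserting between Alpha and Bravo.

between Alpha and Bravo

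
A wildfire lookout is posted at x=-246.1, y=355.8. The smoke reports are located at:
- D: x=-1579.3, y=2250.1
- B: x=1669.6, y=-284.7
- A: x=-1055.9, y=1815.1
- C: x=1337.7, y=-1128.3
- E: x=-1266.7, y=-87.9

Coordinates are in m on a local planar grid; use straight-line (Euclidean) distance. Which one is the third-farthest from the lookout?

Distance to each, sorted:
D: 2316.4 m
C: 2170.5 m
B: 2019.9 m
A: 1668.9 m
E: 1112.9 m
The third-farthest is B at 2019.9 m.

B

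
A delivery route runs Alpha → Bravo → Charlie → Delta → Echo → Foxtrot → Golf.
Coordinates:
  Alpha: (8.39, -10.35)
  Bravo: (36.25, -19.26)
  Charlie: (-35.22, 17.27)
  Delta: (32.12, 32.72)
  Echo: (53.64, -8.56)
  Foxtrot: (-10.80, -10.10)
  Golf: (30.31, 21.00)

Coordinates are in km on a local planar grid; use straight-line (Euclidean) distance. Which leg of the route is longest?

Bravo–Charlie

Leg distances:
Alpha→Bravo: 29.3 km
Bravo→Charlie: 80.3 km
Charlie→Delta: 69.1 km
Delta→Echo: 46.6 km
Echo→Foxtrot: 64.5 km
Foxtrot→Golf: 51.5 km
The longest leg is Bravo–Charlie at 80.3 km.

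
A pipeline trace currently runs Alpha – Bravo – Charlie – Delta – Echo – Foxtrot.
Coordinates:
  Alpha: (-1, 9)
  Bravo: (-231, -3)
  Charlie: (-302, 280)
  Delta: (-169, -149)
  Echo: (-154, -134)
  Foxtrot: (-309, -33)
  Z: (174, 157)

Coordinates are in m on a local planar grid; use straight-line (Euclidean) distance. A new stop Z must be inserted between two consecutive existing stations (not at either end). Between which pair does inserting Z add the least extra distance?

Added distance for inserting Z between each consecutive pair:
Alpha–Bravo: 434.3 m
Bravo–Charlie: 635.3 m
Charlie–Delta: 502.1 m
Delta–Echo: 876.9 m
Echo–Foxtrot: 772.5 m
Smallest added distance is 434.3 m, inserting between Alpha and Bravo.

between Alpha and Bravo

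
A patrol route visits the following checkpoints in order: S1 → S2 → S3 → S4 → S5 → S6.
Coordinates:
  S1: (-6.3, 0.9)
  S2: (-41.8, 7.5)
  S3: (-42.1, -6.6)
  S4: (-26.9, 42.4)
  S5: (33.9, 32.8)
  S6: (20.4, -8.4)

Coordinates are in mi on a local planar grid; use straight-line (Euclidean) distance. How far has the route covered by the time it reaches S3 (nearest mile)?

50 mi

Leg distances:
S1→S2: 36.1 mi  (cumulative 36.1 mi)
S2→S3: 14.1 mi  (cumulative 50.2 mi)
Cumulative distance at S3 ≈ 50 mi.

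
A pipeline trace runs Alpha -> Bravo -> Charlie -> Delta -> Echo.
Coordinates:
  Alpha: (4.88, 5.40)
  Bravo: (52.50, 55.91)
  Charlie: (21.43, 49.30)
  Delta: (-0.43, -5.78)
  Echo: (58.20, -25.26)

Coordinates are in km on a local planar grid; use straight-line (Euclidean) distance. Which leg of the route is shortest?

Leg distances:
Alpha→Bravo: 69.4 km
Bravo→Charlie: 31.8 km
Charlie→Delta: 59.3 km
Delta→Echo: 61.8 km
The shortest leg is Bravo–Charlie at 31.8 km.

Bravo–Charlie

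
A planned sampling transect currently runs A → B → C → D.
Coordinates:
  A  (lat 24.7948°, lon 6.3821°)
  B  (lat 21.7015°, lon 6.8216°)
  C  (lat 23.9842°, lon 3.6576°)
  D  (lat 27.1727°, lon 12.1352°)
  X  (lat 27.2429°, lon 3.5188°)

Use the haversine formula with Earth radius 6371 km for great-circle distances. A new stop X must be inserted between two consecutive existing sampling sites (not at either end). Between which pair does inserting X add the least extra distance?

Added distance for inserting X between each consecutive pair:
A–B: 748.9 km
B–C: 651.8 km
C–D: 293.6 km
Smallest added distance is 293.6 km, inserting between C and D.

between C and D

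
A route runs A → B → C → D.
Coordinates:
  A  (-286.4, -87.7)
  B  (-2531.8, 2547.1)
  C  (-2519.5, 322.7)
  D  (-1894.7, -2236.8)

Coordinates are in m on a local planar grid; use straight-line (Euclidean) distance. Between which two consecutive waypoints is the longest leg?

Leg distances:
A→B: 3461.8 m
B→C: 2224.4 m
C→D: 2634.7 m
The longest leg is A–B at 3461.8 m.

A–B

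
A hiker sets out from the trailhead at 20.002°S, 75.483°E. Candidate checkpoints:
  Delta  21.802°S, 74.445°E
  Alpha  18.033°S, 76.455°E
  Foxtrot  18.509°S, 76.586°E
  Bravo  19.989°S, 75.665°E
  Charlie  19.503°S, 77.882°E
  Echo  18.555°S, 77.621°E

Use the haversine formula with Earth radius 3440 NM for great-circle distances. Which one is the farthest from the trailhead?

Distance to each, sorted:
Echo: 149.1 NM
Charlie: 138.8 NM
Alpha: 130.5 NM
Delta: 122.8 NM
Foxtrot: 109.3 NM
Bravo: 10.3 NM
The farthest is Echo at 149.1 NM.

Echo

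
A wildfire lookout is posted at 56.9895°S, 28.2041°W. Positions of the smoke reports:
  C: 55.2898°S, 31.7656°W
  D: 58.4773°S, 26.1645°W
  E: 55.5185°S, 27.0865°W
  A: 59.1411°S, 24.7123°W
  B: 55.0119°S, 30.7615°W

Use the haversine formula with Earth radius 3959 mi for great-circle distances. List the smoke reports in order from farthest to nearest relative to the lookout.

Computing each great-circle distance from 56.9895°S, 28.2041°W:
A 59.1411°S, 24.7123°W: 195.9 mi
C 55.2898°S, 31.7656°W: 180.5 mi
B 55.0119°S, 30.7615°W: 168.6 mi
D 58.4773°S, 26.1645°W: 127.4 mi
E 55.5185°S, 27.0865°W: 110.3 mi

A, C, B, D, E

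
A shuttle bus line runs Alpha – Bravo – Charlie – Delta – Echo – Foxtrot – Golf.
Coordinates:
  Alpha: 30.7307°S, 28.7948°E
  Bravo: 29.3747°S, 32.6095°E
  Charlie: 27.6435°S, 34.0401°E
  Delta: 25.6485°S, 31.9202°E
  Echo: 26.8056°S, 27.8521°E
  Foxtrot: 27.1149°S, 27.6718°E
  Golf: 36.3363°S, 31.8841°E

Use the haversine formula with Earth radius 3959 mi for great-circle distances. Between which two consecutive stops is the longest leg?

Foxtrot–Golf

Leg distances:
Alpha→Bravo: 246.6 mi
Bravo→Charlie: 147.8 mi
Charlie→Delta: 190.1 mi
Delta→Echo: 264.5 mi
Echo→Foxtrot: 24.1 mi
Foxtrot→Golf: 683.4 mi
The longest leg is Foxtrot–Golf at 683.4 mi.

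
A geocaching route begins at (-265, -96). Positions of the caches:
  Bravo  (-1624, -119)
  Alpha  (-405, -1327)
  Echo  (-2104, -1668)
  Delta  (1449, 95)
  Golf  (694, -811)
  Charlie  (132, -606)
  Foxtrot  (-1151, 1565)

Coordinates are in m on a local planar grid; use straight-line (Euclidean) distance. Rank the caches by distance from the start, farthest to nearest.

Echo, Foxtrot, Delta, Bravo, Alpha, Golf, Charlie

Computing each straight-line distance from (-265, -96):
Echo (-2104, -1668): 2419.3 m
Foxtrot (-1151, 1565): 1882.5 m
Delta (1449, 95): 1724.6 m
Bravo (-1624, -119): 1359.2 m
Alpha (-405, -1327): 1238.9 m
Golf (694, -811): 1196.2 m
Charlie (132, -606): 646.3 m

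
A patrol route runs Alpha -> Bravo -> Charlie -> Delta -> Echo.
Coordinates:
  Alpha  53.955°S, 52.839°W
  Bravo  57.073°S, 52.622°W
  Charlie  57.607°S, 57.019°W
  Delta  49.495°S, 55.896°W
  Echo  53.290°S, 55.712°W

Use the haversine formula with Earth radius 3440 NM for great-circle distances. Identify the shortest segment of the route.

Leg distances:
Alpha→Bravo: 187.3 NM
Bravo→Charlie: 146.0 NM
Charlie→Delta: 488.7 NM
Delta→Echo: 228.0 NM
The shortest leg is Bravo–Charlie at 146.0 NM.

Bravo–Charlie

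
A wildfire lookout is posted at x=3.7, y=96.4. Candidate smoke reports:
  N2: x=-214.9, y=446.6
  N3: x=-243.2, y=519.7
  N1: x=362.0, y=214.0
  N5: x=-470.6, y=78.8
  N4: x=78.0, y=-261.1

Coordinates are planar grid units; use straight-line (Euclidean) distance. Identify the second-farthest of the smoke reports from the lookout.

N5

Distance to each, sorted:
N3: 490.0
N5: 474.6
N2: 412.8
N1: 377.1
N4: 365.1
The second-farthest is N5 at 474.6.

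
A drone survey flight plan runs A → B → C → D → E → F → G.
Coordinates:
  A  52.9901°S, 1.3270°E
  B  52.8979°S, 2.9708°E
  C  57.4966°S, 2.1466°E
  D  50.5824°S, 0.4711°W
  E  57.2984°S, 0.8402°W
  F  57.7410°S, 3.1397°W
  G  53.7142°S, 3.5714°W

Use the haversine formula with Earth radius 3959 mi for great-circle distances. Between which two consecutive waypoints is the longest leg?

Leg distances:
A→B: 68.7 mi
B→C: 319.4 mi
C→D: 489.3 mi
D→E: 464.3 mi
E→F: 90.6 mi
F→G: 278.7 mi
The longest leg is C–D at 489.3 mi.

C–D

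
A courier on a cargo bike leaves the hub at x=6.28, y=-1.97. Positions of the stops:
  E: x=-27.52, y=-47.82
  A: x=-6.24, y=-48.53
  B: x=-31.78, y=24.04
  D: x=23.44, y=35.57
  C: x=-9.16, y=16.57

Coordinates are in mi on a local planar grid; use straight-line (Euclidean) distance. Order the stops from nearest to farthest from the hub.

Computing each straight-line distance from x=6.28, y=-1.97:
C x=-9.16, y=16.57: 24.1 mi
D x=23.44, y=35.57: 41.3 mi
B x=-31.78, y=24.04: 46.1 mi
A x=-6.24, y=-48.53: 48.2 mi
E x=-27.52, y=-47.82: 57.0 mi

C, D, B, A, E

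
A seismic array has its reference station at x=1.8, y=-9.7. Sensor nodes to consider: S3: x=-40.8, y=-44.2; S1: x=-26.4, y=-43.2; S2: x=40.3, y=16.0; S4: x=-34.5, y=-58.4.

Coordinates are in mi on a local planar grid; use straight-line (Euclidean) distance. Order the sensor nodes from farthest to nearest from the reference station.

Distance from the reference station at x=1.8, y=-9.7 to each:
S4 x=-34.5, y=-58.4: 60.7 mi
S3 x=-40.8, y=-44.2: 54.8 mi
S2 x=40.3, y=16.0: 46.3 mi
S1 x=-26.4, y=-43.2: 43.8 mi

S4, S3, S2, S1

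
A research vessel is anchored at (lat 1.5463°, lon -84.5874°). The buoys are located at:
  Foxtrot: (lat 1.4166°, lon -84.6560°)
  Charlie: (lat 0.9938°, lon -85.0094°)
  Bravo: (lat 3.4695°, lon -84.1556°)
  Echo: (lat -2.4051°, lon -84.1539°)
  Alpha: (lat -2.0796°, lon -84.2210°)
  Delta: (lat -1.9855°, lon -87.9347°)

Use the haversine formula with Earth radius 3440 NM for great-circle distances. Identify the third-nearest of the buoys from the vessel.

Bravo

Distance to each, sorted:
Foxtrot: 8.8 NM
Charlie: 41.7 NM
Bravo: 118.3 NM
Alpha: 218.8 NM
Echo: 238.7 NM
Delta: 292.1 NM
The third-nearest is Bravo at 118.3 NM.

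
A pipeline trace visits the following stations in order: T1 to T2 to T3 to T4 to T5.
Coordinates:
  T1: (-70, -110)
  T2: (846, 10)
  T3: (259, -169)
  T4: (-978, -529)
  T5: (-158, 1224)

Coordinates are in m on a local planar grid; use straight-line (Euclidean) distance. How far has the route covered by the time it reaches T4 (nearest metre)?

Leg distances:
T1→T2: 923.8 m  (cumulative 923.8 m)
T2→T3: 613.7 m  (cumulative 1537.5 m)
T3→T4: 1288.3 m  (cumulative 2825.8 m)
Cumulative distance at T4 ≈ 2826 m.

2826 m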